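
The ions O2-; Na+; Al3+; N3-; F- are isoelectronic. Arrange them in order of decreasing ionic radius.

N3-, O2-, F-, Na+, Al3+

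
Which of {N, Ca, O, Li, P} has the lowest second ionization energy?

Ca

IE_2 is the cost of taking one more electron from the +1 cation: N⁺ still has 4 valence electrons; Ca⁺ still has 1 valence electron; O⁺ still has 5 valence electrons; Li⁺ is the bare [He] core; P⁺ still has 4 valence electrons.
Pulling an electron out of a noble-gas core costs far more than removing a remaining valence electron, so Li sits at the high end of IE_2.
Valence configurations: N⁺ [He]2s²2p², Ca⁺ [Ar]4s¹, O⁺ [He]2s²2p³, P⁺ [Ne]3s²3p².
Approximate IE_2 values (kJ/mol): N 2856, Ca 1145, O 3388, Li 7298, P 1907.
Overall IE_2 order: Ca < P < N < O < Li.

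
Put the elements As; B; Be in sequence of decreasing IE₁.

Be is in period 2, group 2; B is in period 2, group 13; As is in period 4, group 15.
Across a period the outer electron is held more tightly (higher IE₁); down a group it sits in a higher shell, more shielded, and comes off more easily.
These span different periods and groups, so the two trends combine.
Be > B: this pair runs against the simple trend — see the exception note.
As > Be: period and group pull opposite ways; the across-period shift dominates (947 vs 900 kJ/mol).
Note the exception: Be has a higher first ionization energy than B, contrary to the simple trend — removing B's lone 2p electron is easier than breaking Be's filled 2s².
Tabulated first ionization energy (kJ/mol): Be 900, B 801, As 947.
So from highest to lowest: As > Be > B.

As > Be > B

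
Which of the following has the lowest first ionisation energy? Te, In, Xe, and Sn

Across a period the outer electron is held more tightly (higher IE₁); down a group it sits in a higher shell, more shielded, and comes off more easily.
All lie in period 5, so first ionization energy increases left to right.
The lowest first ionisation energy among these belongs to In.

In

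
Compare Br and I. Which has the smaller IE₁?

I

First ionization energy rises across a period (greater Z_eff holds electrons more tightly) and falls down a group (valence electrons are farther from the nucleus).
All are in group 17, so first ionization energy increases up the group.
So I has the smaller IE₁ (I < Br).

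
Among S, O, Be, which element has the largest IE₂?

IE_2 is the cost of taking one more electron from the +1 cation: S⁺ still has 5 valence electrons; O⁺ still has 5 valence electrons; Be⁺ still has 1 valence electron.
All are still removing valence electrons, so compare the +1 ions as you would atoms: IE_2 generally rises across a period (higher Z_eff) and falls down a group (larger shell), subject to the usual subshell exceptions.
Valence configurations: S⁺ [Ne]3s²3p³, O⁺ [He]2s²2p³, Be⁺ [He]2s¹.
The numbers (kJ/mol): S 2252, O 3388, Be 1757.
Hence IE_2: Be < S < O.

O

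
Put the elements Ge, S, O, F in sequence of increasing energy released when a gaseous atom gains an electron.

O is in period 2, group 16; F is in period 2, group 17; S is in period 3, group 16; Ge is in period 4, group 14.
Atoms with high Z_eff and room in the valence shell (especially the halogens) have the most exothermic electron affinities.
Here both period and group differ, so the two effects have to be weighed against each other.
O > Ge: relative to Ge, both the across-period and down-group shifts push O's electron affinity up.
S > O: this pair runs against the simple trend — see the exception note.
F > S: relative to S, both the across-period and down-group shifts push F's electron affinity up.
Note the exception: S has a higher electron affinity than O, contrary to the simple trend — the compact 2p subshell of O repels the added electron more than S's larger 3p does.
Approximate values (kJ/mol): O 141, F 328, S 200, Ge 119.
So from lowest to highest: Ge < O < S < F.

Ge < O < S < F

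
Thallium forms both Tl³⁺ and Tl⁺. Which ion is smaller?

Tl³⁺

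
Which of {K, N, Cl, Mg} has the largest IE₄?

Mg

IE_4 is the cost of taking one more electron from the +3 cation: K³⁺ is already 2 electrons into the core; N³⁺ still has 2 valence electrons; Cl³⁺ still has 4 valence electrons; Mg³⁺ is already 1 electron into the core.
Usually core removal costs more than valence removal, but here the competition is close: a tightly held n=2 valence electron can cost more to remove than an n=3 core electron, so the actual values have to decide it.
Valence configurations: N³⁺ [He]2s², Cl³⁺ [Ne]3s²3p².
The numbers (kJ/mol): K 5877, N 7475, Cl 5159, Mg 10543.
Putting it together, IE_4: Cl < K < N < Mg.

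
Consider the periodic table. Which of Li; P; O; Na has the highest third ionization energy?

Li

IE_3 is the cost of taking one more electron from the +2 cation: Li²⁺ is already 1 electron into the core; P²⁺ still has 3 valence electrons; O²⁺ still has 4 valence electrons; Na²⁺ is already 1 electron into the core.
Core electrons are held far more tightly than valence electrons, so Na and Li top the IE_3 order.
Valence configurations: P²⁺ [Ne]3s²3p¹, O²⁺ [He]2s²2p².
The numbers (kJ/mol): Li 11815, P 2914, O 5300, Na 6910.
Hence IE_3: P < O < Na < Li.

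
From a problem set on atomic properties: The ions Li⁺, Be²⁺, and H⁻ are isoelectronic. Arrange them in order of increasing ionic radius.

Be²⁺ < Li⁺ < H⁻

All of these have 2 electrons, so size is governed by nuclear charge alone: the more protons, the stronger the pull on the same electron cloud, and the smaller the ion.
Nuclear charges: Be²⁺ (Z=4), Li⁺ (Z=3), H⁻ (Z=1).
Smallest to largest: Be²⁺ < Li⁺ < H⁻.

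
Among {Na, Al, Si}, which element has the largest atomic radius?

Na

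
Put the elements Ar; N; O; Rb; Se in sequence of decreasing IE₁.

N is in period 2, group 15; O is in period 2, group 16; Ar is in period 3, group 18; Se is in period 4, group 16; Rb is in period 5, group 1.
Removing the outermost electron gets harder across a period and easier down a group.
Neither a single period nor a single group — weigh both effects.
Se > Rb: both effects reinforce here, so Se is clearly the higher of the two.
O > Se: they share group 16; the group trend gives O the larger value.
N > O: this pair runs against the simple trend — see the exception note.
Ar > N: period and group pull opposite ways; the across-period shift dominates (1521 vs 1402 kJ/mol).
Note the exception: N has a higher first ionization energy than O, contrary to the simple trend — pairing an electron in O's 2p⁴ costs repulsion energy, so O ionizes more easily than half-filled N (2p³).
For reference (kJ/mol): N 1402, O 1314, Ar 1521, Se 941, Rb 403.
So from highest to lowest: Ar > N > O > Se > Rb.

Ar > N > O > Se > Rb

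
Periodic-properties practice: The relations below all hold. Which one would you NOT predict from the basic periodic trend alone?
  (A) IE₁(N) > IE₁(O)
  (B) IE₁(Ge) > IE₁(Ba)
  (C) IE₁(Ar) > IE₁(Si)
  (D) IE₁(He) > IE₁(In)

The general trend: IE₁ increases across a period and decreases down a group.
(A) N (period 2, group 15) vs O (period 2, group 16): the stated order contradicts the simple trend.
(B) Ge (period 4, group 14) vs Ba (period 6, group 2): the stated order agrees with the simple trend.
(C) Ar (period 3, group 18) vs Si (period 3, group 14): the stated order agrees with the simple trend.
(D) He (period 1, group 18) vs In (period 5, group 13): the stated order agrees with the simple trend.
The exception is (A): pairing an electron in O's 2p⁴ costs repulsion energy, so O ionizes more easily than half-filled N (2p³).

(A)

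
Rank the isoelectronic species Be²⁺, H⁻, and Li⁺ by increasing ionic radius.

All of these have 2 electrons, so size is governed by nuclear charge alone: the more protons, the stronger the pull on the same electron cloud, and the smaller the ion.
Nuclear charges: Be²⁺ (Z=4), Li⁺ (Z=3), H⁻ (Z=1).
Smallest to largest: Be²⁺ < Li⁺ < H⁻.

Be²⁺ < Li⁺ < H⁻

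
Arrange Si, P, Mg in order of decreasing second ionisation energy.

P > Si > Mg

After 1 electron has been removed, what remains? Si⁺ still has 3 valence electrons; P⁺ still has 4 valence electrons; Mg⁺ still has 1 valence electron.
All are still removing valence electrons, so compare the +1 ions as you would atoms: IE_2 generally rises across a period (higher Z_eff) and falls down a group (larger shell), subject to the usual subshell exceptions.
Valence configurations: Si⁺ [Ne]3s²3p¹, P⁺ [Ne]3s²3p², Mg⁺ [Ne]3s¹.
Approximate IE_2 values (kJ/mol): Si 1577, P 1907, Mg 1451.
Overall IE_2 order: Mg < Si < P.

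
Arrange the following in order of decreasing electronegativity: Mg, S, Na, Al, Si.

S, Si, Al, Mg, Na

Na is in period 3, group 1; Mg is in period 3, group 2; Al is in period 3, group 13; Si is in period 3, group 14; S is in period 3, group 16.
Smaller atoms with higher effective nuclear charge are more electronegative.
All lie in period 3, so electronegativity increases left to right.
So from highest to lowest: S > Si > Al > Mg > Na.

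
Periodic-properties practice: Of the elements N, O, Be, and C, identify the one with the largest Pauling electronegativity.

O

Be is in period 2, group 2; C is in period 2, group 14; N is in period 2, group 15; O is in period 2, group 16.
EN rises left→right (higher Z_eff, smaller atoms) and falls top→bottom (larger, more shielded atoms).
All lie in period 2, so electronegativity increases left to right.
The largest Pauling electronegativity among these belongs to O.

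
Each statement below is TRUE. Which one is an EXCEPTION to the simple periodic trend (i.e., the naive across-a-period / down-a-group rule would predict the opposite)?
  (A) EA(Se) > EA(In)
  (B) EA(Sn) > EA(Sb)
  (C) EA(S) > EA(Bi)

The general trend: electron affinity increases across a period and decreases down a group.
(A) Se (period 4, group 16) vs In (period 5, group 13): the stated order agrees with the simple trend.
(B) Sn (period 5, group 14) vs Sb (period 5, group 15): the stated order contradicts the simple trend.
(C) S (period 3, group 16) vs Bi (period 6, group 15): the stated order agrees with the simple trend.
The exception is (B): adding an electron to Sb's half-filled 5p³ is unfavourable, so Sn has the more exothermic EA.

(B)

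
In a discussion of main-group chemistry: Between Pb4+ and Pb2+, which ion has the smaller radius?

Both ions have Z = 82 protons, but Pb4+ has lost more electrons, so its remaining electrons feel a larger effective nuclear charge per electron and are pulled in more tightly.
Higher positive charge → smaller ion, so Pb2+ > Pb4+.

Pb4+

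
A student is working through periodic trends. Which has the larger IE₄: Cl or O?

O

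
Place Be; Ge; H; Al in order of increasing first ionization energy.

Al < Ge < Be < H

H is in period 1, group 1; Be is in period 2, group 2; Al is in period 3, group 13; Ge is in period 4, group 14.
IE₁ increases left→right with effective nuclear charge and decreases top→bottom as the valence shell moves farther out.
These sit on a diagonal, where the across-period and down-group effects partly cancel.
Ge > Al: the two effects oppose for this pair; the across-period effect wins (762 vs 578 kJ/mol).
Be > Ge: period and group pull opposite ways; the down-group shift dominates (900 vs 762 kJ/mol).
H > Be: period and group pull opposite ways; the down-group shift dominates (1312 vs 900 kJ/mol).
Tabulated first ionization energy (kJ/mol): H 1312, Be 900, Al 578, Ge 762.
So from lowest to highest: Al < Ge < Be < H.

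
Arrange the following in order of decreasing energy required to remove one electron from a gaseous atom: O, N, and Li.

N > O > Li

Li is in period 2, group 1; N is in period 2, group 15; O is in period 2, group 16.
First ionization energy rises across a period (greater Z_eff holds electrons more tightly) and falls down a group (valence electrons are farther from the nucleus).
All lie in period 2; the across-period trend (first ionization energy increases left to right) applies, with the exception below.
Note the exception: N has a higher first ionization energy than O, contrary to the simple trend — pairing an electron in O's 2p⁴ costs repulsion energy, so O ionizes more easily than half-filled N (2p³).
Tabulated first ionization energy (kJ/mol): Li 520, N 1402, O 1314.
So from highest to lowest: N > O > Li.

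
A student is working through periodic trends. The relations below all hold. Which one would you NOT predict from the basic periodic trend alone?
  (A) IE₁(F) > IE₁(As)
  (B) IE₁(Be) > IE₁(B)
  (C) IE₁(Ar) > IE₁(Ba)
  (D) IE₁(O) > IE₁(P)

(B)

The general trend: IE₁ increases across a period and decreases down a group.
(A) F (period 2, group 17) vs As (period 4, group 15): the stated order agrees with the simple trend.
(B) Be (period 2, group 2) vs B (period 2, group 13): the stated order contradicts the simple trend.
(C) Ar (period 3, group 18) vs Ba (period 6, group 2): the stated order agrees with the simple trend.
(D) O (period 2, group 16) vs P (period 3, group 15): the stated order agrees with the simple trend.
The exception is (B): removing B's lone 2p electron is easier than breaking Be's filled 2s².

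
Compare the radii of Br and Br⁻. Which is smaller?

Forming Br⁻ adds 1 electron to Br. More electron–electron repulsion in the same shell, with unchanged nuclear charge, lets the cloud expand.
An anion is larger than its parent atom: Br⁻ > Br.

Br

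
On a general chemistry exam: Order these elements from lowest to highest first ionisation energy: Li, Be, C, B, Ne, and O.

Li, B, Be, C, O, Ne

First ionization energy rises across a period (greater Z_eff holds electrons more tightly) and falls down a group (valence electrons are farther from the nucleus).
All lie in period 2; the across-period trend (first ionization energy increases left to right) applies, with the exception below.
Note the exception: Be has a higher first ionization energy than B, contrary to the simple trend — removing B's lone 2p electron is easier than breaking Be's filled 2s².
Approximate values (kJ/mol): Li 520, Be 900, B 801, C 1086, O 1314, Ne 2081.
So from lowest to highest: Li < B < Be < C < O < Ne.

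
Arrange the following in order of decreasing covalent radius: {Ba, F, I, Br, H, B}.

Across a period the added protons contract the valence shell; down a group each new principal shell makes the atom larger.
These span different periods and groups, so the two trends combine.
F > H: period and group pull opposite ways; the down-group shift dominates (64 vs 32 pm).
B > F: B lies to the left of F in period 2, so the across-period effect alone puts B larger.
Br > B: the two effects oppose for this pair; the down-group effect wins (114 vs 85 pm).
I > Br: they share group 17; the group trend gives I the larger value.
Ba > I: both effects reinforce here, so Ba is clearly the larger of the two.
Approximate values (pm): H 32, B 85, F 64, Br 114, I 133, Ba 196.
So from largest to smallest: Ba > I > Br > B > F > H.

Ba > I > Br > B > F > H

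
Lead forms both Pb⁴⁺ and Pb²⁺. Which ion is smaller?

Both ions have Z = 82 protons, but Pb⁴⁺ has lost more electrons, so its remaining electrons feel a larger effective nuclear charge per electron and are pulled in more tightly.
Higher positive charge → smaller ion, so Pb²⁺ > Pb⁴⁺.

Pb⁴⁺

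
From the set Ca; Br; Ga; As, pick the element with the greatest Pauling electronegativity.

Br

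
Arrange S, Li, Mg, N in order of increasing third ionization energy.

IE_3 is the cost of taking one more electron from the +2 cation: S²⁺ still has 4 valence electrons; Li²⁺ is already 1 electron into the core; Mg²⁺ is the bare [Ne] core; N²⁺ still has 3 valence electrons.
Breaking into a closed-shell core is much more expensive than removing a leftover valence electron — Mg and Li have the largest IE_3 here.
Valence configurations: S²⁺ [Ne]3s²3p², N²⁺ [He]2s²2p¹.
Approximate IE_3 values (kJ/mol): S 3357, Li 11815, Mg 7733, N 4578.
Hence IE_3: S < N < Mg < Li.

S, N, Mg, Li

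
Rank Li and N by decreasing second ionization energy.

Li > N

IE_2 is the cost of taking one more electron from the +1 cation: Li⁺ is the bare [He] core; N⁺ still has 4 valence electrons.
Core electrons are held far more tightly than valence electrons, so Li tops the IE_2 order.
Approximate IE_2 values (kJ/mol): Li 7298, N 2856.
Putting it together, IE_2: N < Li.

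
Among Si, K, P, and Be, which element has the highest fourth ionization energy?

Consider each +3 ion: Si³⁺ still has 1 valence electron; K³⁺ is already 2 electrons into the core; P³⁺ still has 2 valence electrons; Be³⁺ is already 1 electron into the core.
Pulling an electron out of a noble-gas core costs far more than removing a remaining valence electron, so K and Be sit at the high end of IE_4.
Valence configurations: Si³⁺ [Ne]3s¹, P³⁺ [Ne]3s².
Approximate IE_4 values (kJ/mol): Si 4356, K 5877, P 4964, Be 21007.
Putting it together, IE_4: Si < P < K < Be.

Be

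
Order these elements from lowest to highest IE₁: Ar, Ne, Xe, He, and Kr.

Xe < Kr < Ar < Ne < He

He is in period 1, group 18; Ne is in period 2, group 18; Ar is in period 3, group 18; Kr is in period 4, group 18; Xe is in period 5, group 18.
IE₁ increases left→right with effective nuclear charge and decreases top→bottom as the valence shell moves farther out.
All are in group 18, so first ionization energy increases up the group.
So from lowest to highest: Xe < Kr < Ar < Ne < He.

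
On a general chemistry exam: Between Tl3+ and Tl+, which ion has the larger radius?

Tl+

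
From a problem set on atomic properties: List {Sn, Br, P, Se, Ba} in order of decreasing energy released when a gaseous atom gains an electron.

P is in period 3, group 15; Se is in period 4, group 16; Br is in period 4, group 17; Sn is in period 5, group 14; Ba is in period 6, group 2.
Electron affinity generally becomes more exothermic across a period toward the halogens and less exothermic down a group.
Neither a single period nor a single group — weigh both effects.
P > Ba: relative to Ba, both the across-period and down-group shifts push P's electron affinity up.
Sn > P: this pair runs against the simple trend — see the exception note.
Se > Sn: both effects reinforce here, so Se is clearly the higher of the two.
Br > Se: both are in period 4; the period trend gives Br the larger value.
Note the exception: Sn has a higher electron affinity than P, contrary to the simple trend — adding an electron to P's half-filled np³ subshell costs electron-pairing energy.
For reference (kJ/mol): P 72, Se 195, Br 325, Sn 107, Ba 14.
So from highest to lowest: Br > Se > Sn > P > Ba.

Br, Se, Sn, P, Ba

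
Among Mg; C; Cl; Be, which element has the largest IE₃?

Be

IE_3 is the cost of taking one more electron from the +2 cation: Mg²⁺ is the bare [Ne] core; C²⁺ still has 2 valence electrons; Cl²⁺ still has 5 valence electrons; Be²⁺ is the bare [He] core.
Pulling an electron out of a noble-gas core costs far more than removing a remaining valence electron, so Mg and Be sit at the high end of IE_3.
Valence configurations: C²⁺ [He]2s², Cl²⁺ [Ne]3s²3p³.
Tabulated IE_3 (kJ/mol): Mg 7733, C 4620, Cl 3822, Be 14849.
So the third ionization energies run Cl < C < Mg < Be.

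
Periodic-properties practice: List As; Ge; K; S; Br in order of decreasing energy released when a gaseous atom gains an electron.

Adding an electron releases more energy for atoms nearer the top right (short of the noble gases).
Neither a single period nor a single group — weigh both effects.
As > K: both are in period 4; the period trend gives As the larger value.
Ge > As: this pair runs against the simple trend — see the exception note.
S > Ge: both effects reinforce here, so S is clearly the higher of the two.
Br > S: period and group pull opposite ways; the across-period shift dominates (325 vs 200 kJ/mol).
Note the exception: Ge has a higher electron affinity than As, contrary to the simple trend — adding an electron to As's half-filled 4p³ is unfavourable, so Ge (4p²) has the more exothermic EA.
For reference (kJ/mol): S 200, K 48, Ge 119, As 78, Br 325.
So from highest to lowest: Br > S > Ge > As > K.

Br, S, Ge, As, K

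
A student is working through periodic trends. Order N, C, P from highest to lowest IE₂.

N > C > P

IE_2 is the cost of taking one more electron from the +1 cation: N⁺ still has 4 valence electrons; C⁺ still has 3 valence electrons; P⁺ still has 4 valence electrons.
All are still removing valence electrons, so compare the +1 ions as you would atoms: IE_2 generally rises across a period (higher Z_eff) and falls down a group (larger shell), subject to the usual subshell exceptions.
Valence configurations: N⁺ [He]2s²2p², C⁺ [He]2s²2p¹, P⁺ [Ne]3s²3p².
The numbers (kJ/mol): N 2856, C 2353, P 1907.
Overall IE_2 order: P < C < N.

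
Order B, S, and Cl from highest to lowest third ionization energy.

Cl > B > S

The third ionization energy removes an electron from the +2 ion. For each element: B²⁺ still has 1 valence electron; S²⁺ still has 4 valence electrons; Cl²⁺ still has 5 valence electrons.
All are still removing valence electrons, so compare the +2 ions as you would atoms: IE_3 generally rises across a period (higher Z_eff) and falls down a group (larger shell), subject to the usual subshell exceptions.
Valence configurations: B²⁺ [He]2s¹, S²⁺ [Ne]3s²3p², Cl²⁺ [Ne]3s²3p³.
Tabulated IE_3 (kJ/mol): B 3660, S 3357, Cl 3822.
Putting it together, IE_3: S < B < Cl.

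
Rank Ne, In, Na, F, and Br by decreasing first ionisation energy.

Ne, F, Br, In, Na

Removing the outermost electron gets harder across a period and easier down a group.
Neither a single period nor a single group — weigh both effects.
In > Na: period and group pull opposite ways; the across-period shift dominates (558 vs 496 kJ/mol).
Br > In: relative to In, both the across-period and down-group shifts push Br's first ionization energy up.
F > Br: F sits above Br in group 17, so the down-group effect alone puts F higher.
Ne > F: both are in period 2; the period trend gives Ne the larger value.
Approximate values (kJ/mol): F 1681, Ne 2081, Na 496, Br 1140, In 558.
So from highest to lowest: Ne > F > Br > In > Na.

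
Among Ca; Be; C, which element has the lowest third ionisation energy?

IE_3 is the cost of taking one more electron from the +2 cation: Ca²⁺ is the bare [Ar] core; Be²⁺ is the bare [He] core; C²⁺ still has 2 valence electrons.
Core electrons are held far more tightly than valence electrons, so Ca and Be top the IE_3 order.
Approximate IE_3 values (kJ/mol): Ca 4912, Be 14849, C 4620.
Putting it together, IE_3: C < Ca < Be.

C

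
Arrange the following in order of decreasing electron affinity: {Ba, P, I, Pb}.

I > P > Pb > Ba

P is in period 3, group 15; I is in period 5, group 17; Ba is in period 6, group 2; Pb is in period 6, group 14.
Adding an electron releases more energy for atoms nearer the top right (short of the noble gases).
Neither a single period nor a single group — weigh both effects.
Pb > Ba: Pb lies to the right of Ba in period 6, so the across-period effect alone puts Pb higher.
P > Pb: relative to Pb, both the across-period and down-group shifts push P's electron affinity up.
I > P: period and group pull opposite ways; the across-period shift dominates (295 vs 72 kJ/mol).
Tabulated electron affinity (kJ/mol): P 72, I 295, Ba 14, Pb 35.
So from highest to lowest: I > P > Pb > Ba.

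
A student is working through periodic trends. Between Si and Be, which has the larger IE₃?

Be

Consider each +2 ion: Si²⁺ still has 2 valence electrons; Be²⁺ is the bare [He] core.
Core electrons are held far more tightly than valence electrons, so Be tops the IE_3 order.
The numbers (kJ/mol): Si 3232, Be 14849.
Overall IE_3 order: Si < Be.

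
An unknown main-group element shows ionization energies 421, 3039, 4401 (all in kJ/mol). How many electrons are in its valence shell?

1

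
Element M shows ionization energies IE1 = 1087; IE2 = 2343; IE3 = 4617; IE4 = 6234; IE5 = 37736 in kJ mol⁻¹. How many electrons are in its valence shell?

Look for the largest jump between consecutive ionization energies: IE5/IE4 ≈ 6.1, far larger than any earlier ratio.
That jump marks the point where a core electron is being removed. So the atom has 4 valence electrons.

4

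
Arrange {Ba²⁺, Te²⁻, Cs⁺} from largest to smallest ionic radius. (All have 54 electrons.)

All of these have 54 electrons, so size is governed by nuclear charge alone: the more protons, the stronger the pull on the same electron cloud, and the smaller the ion.
Nuclear charges: Ba²⁺ (Z=56), Cs⁺ (Z=55), Te²⁻ (Z=52).
Largest to smallest: Te²⁻ > Cs⁺ > Ba²⁺.

Te²⁻ > Cs⁺ > Ba²⁺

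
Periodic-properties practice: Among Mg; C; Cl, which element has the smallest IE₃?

Cl

Consider each +2 ion: Mg²⁺ is the bare [Ne] core; C²⁺ still has 2 valence electrons; Cl²⁺ still has 5 valence electrons.
Pulling an electron out of a noble-gas core costs far more than removing a remaining valence electron, so Mg sits at the high end of IE_3.
Valence configurations: C²⁺ [He]2s², Cl²⁺ [Ne]3s²3p³.
Approximate IE_3 values (kJ/mol): Mg 7733, C 4620, Cl 3822.
So the third ionization energies run Cl < C < Mg.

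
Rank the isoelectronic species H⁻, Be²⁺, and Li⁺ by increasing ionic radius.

Be²⁺, Li⁺, H⁻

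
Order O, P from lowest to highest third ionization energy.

P < O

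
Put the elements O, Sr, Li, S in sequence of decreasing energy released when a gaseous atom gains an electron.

Li is in period 2, group 1; O is in period 2, group 16; S is in period 3, group 16; Sr is in period 5, group 2.
Electron affinity generally becomes more exothermic across a period toward the halogens and less exothermic down a group.
Neither a single period nor a single group — weigh both effects.
Li > Sr: period and group pull opposite ways; the down-group shift dominates (60 vs 5 kJ/mol).
O > Li: both are in period 2; the period trend gives O the larger value.
S > O: this pair runs against the simple trend — see the exception note.
Note the exception: S has a higher electron affinity than O, contrary to the simple trend — the compact 2p subshell of O repels the added electron more than S's larger 3p does.
Tabulated electron affinity (kJ/mol): Li 60, O 141, S 200, Sr 5.
So from highest to lowest: S > O > Li > Sr.

S > O > Li > Sr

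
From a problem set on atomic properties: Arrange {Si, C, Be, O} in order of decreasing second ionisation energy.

After 1 electron has been removed, what remains? Si⁺ still has 3 valence electrons; C⁺ still has 3 valence electrons; Be⁺ still has 1 valence electron; O⁺ still has 5 valence electrons.
All are still removing valence electrons, so compare the +1 ions as you would atoms: IE_2 generally rises across a period (higher Z_eff) and falls down a group (larger shell), subject to the usual subshell exceptions.
Valence configurations: Si⁺ [Ne]3s²3p¹, C⁺ [He]2s²2p¹, Be⁺ [He]2s¹, O⁺ [He]2s²2p³.
The numbers (kJ/mol): Si 1577, C 2353, Be 1757, O 3388.
Overall IE_2 order: Si < Be < C < O.

O > C > Be > Si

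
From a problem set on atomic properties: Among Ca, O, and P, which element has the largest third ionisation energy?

O

Consider each +2 ion: Ca²⁺ is the bare [Ar] core; O²⁺ still has 4 valence electrons; P²⁺ still has 3 valence electrons.
Usually core removal costs more than valence removal, but here the competition is close: a tightly held n=2 valence electron can cost more to remove than an n=3 core electron, so the actual values have to decide it.
Valence configurations: O²⁺ [He]2s²2p², P²⁺ [Ne]3s²3p¹.
Approximate IE_3 values (kJ/mol): Ca 4912, O 5300, P 2914.
Hence IE_3: P < Ca < O.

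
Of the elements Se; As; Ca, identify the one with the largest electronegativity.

Se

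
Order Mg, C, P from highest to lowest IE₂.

C, P, Mg

After 1 electron has been removed, what remains? Mg⁺ still has 1 valence electron; C⁺ still has 3 valence electrons; P⁺ still has 4 valence electrons.
All are still removing valence electrons, so compare the +1 ions as you would atoms: IE_2 generally rises across a period (higher Z_eff) and falls down a group (larger shell), subject to the usual subshell exceptions.
Valence configurations: Mg⁺ [Ne]3s¹, C⁺ [He]2s²2p¹, P⁺ [Ne]3s²3p².
The numbers (kJ/mol): Mg 1451, C 2353, P 1907.
Putting it together, IE_2: Mg < P < C.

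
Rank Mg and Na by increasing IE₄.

After 3 electrons have been removed, what remains? Mg³⁺ is already 1 electron into the core; Na³⁺ is already 2 electrons into the core.
All of these are removing an electron from a noble-gas core or deeper; the smaller core (lower principal quantum number) is held far more tightly, and within a period the higher nuclear charge binds the same core more tightly.
Approximate IE_4 values (kJ/mol): Mg 10543, Na 9543.
Putting it together, IE_4: Na < Mg.

Na, Mg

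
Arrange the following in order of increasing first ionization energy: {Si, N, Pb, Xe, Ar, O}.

N is in period 2, group 15; O is in period 2, group 16; Si is in period 3, group 14; Ar is in period 3, group 18; Xe is in period 5, group 18; Pb is in period 6, group 14.
First ionization energy rises across a period (greater Z_eff holds electrons more tightly) and falls down a group (valence electrons are farther from the nucleus).
These span different periods and groups, so the two trends combine.
Si > Pb: Si sits above Pb in group 14, so the down-group effect alone puts Si higher.
Xe > Si: period and group pull opposite ways; the across-period shift dominates (1170 vs 786 kJ/mol).
O > Xe: the two effects oppose for this pair; the down-group effect wins (1314 vs 1170 kJ/mol).
N > O: this pair runs against the simple trend — see the exception note.
Ar > N: period and group pull opposite ways; the across-period shift dominates (1521 vs 1402 kJ/mol).
Note the exception: N has a higher first ionization energy than O, contrary to the simple trend — pairing an electron in O's 2p⁴ costs repulsion energy, so O ionizes more easily than half-filled N (2p³).
For reference (kJ/mol): N 1402, O 1314, Si 786, Ar 1521, Xe 1170, Pb 716.
So from lowest to highest: Pb < Si < Xe < O < N < Ar.

Pb < Si < Xe < O < N < Ar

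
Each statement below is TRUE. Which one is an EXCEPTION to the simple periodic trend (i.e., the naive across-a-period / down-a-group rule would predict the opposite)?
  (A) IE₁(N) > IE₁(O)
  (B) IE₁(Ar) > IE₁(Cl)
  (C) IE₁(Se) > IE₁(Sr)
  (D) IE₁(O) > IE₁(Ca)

The general trend: first ionization energy increases across a period and decreases down a group.
(A) N (period 2, group 15) vs O (period 2, group 16): the stated order contradicts the simple trend.
(B) Ar (period 3, group 18) vs Cl (period 3, group 17): the stated order agrees with the simple trend.
(C) Se (period 4, group 16) vs Sr (period 5, group 2): the stated order agrees with the simple trend.
(D) O (period 2, group 16) vs Ca (period 4, group 2): the stated order agrees with the simple trend.
The exception is (A): pairing an electron in O's 2p⁴ costs repulsion energy, so O ionizes more easily than half-filled N (2p³).

(A)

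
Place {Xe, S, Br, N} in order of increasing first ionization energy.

S, Br, Xe, N

First ionization energy rises across a period (greater Z_eff holds electrons more tightly) and falls down a group (valence electrons are farther from the nucleus).
These sit on a diagonal, where the across-period and down-group effects partly cancel.
Br > S: the two effects oppose for this pair; the across-period effect wins (1140 vs 1000 kJ/mol).
Xe > Br: the two effects oppose for this pair; the across-period effect wins (1170 vs 1140 kJ/mol).
N > Xe: period and group pull opposite ways; the down-group shift dominates (1402 vs 1170 kJ/mol).
Tabulated first ionization energy (kJ/mol): N 1402, S 1000, Br 1140, Xe 1170.
So from lowest to highest: S < Br < Xe < N.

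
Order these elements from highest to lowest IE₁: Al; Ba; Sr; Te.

Al is in period 3, group 13; Sr is in period 5, group 2; Te is in period 5, group 16; Ba is in period 6, group 2.
Removing the outermost electron gets harder across a period and easier down a group.
Here both period and group differ, so the two effects have to be weighed against each other.
Sr > Ba: they share group 2; the group trend gives Sr the larger value.
Al > Sr: relative to Sr, both the across-period and down-group shifts push Al's first ionization energy up.
Te > Al: the two effects oppose for this pair; the across-period effect wins (869 vs 578 kJ/mol).
Approximate values (kJ/mol): Al 578, Sr 550, Te 869, Ba 503.
So from highest to lowest: Te > Al > Sr > Ba.

Te, Al, Sr, Ba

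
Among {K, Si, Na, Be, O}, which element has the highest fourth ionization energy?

Be

IE_4 is the cost of taking one more electron from the +3 cation: K³⁺ is already 2 electrons into the core; Si³⁺ still has 1 valence electron; Na³⁺ is already 2 electrons into the core; Be³⁺ is already 1 electron into the core; O³⁺ still has 3 valence electrons.
Usually core removal costs more than valence removal, but here the competition is close: a tightly held n=2 valence electron can cost more to remove than an n=3 core electron, so the actual values have to decide it.
Valence configurations: Si³⁺ [Ne]3s¹, O³⁺ [He]2s²2p¹.
The numbers (kJ/mol): K 5877, Si 4356, Na 9543, Be 21007, O 7469.
Putting it together, IE_4: Si < K < O < Na < Be.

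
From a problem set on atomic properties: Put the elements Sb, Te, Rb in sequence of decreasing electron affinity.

Te, Sb, Rb

Rb is in period 5, group 1; Sb is in period 5, group 15; Te is in period 5, group 16.
Atoms with high Z_eff and room in the valence shell (especially the halogens) have the most exothermic electron affinities.
All lie in period 5, so electron affinity increases left to right.
So from highest to lowest: Te > Sb > Rb.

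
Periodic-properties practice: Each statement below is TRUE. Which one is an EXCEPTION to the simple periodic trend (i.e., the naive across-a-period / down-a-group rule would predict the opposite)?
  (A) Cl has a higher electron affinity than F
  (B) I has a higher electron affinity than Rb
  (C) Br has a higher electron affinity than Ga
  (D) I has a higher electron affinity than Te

(A)

The general trend: electron affinity increases across a period and decreases down a group.
(A) Cl (period 3, group 17) vs F (period 2, group 17): the stated order contradicts the simple trend.
(B) I (period 5, group 17) vs Rb (period 5, group 1): the stated order agrees with the simple trend.
(C) Br (period 4, group 17) vs Ga (period 4, group 13): the stated order agrees with the simple trend.
(D) I (period 5, group 17) vs Te (period 5, group 16): the stated order agrees with the simple trend.
The exception is (A): F's small 2p subshell makes the incoming electron feel strong e⁻–e⁻ repulsion, so Cl actually releases more energy on gaining an electron.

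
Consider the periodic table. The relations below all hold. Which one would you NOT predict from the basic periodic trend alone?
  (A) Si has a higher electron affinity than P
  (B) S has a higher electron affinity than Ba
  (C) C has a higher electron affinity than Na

The general trend: electron affinity increases across a period and decreases down a group.
(A) Si (period 3, group 14) vs P (period 3, group 15): the stated order contradicts the simple trend.
(B) S (period 3, group 16) vs Ba (period 6, group 2): the stated order agrees with the simple trend.
(C) C (period 2, group 14) vs Na (period 3, group 1): the stated order agrees with the simple trend.
The exception is (A): adding an electron to P's half-filled 3p³ is unfavourable, so Si (3p²) has the more exothermic EA.

(A)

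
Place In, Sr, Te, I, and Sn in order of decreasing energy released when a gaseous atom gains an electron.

I, Te, Sn, In, Sr

Sr is in period 5, group 2; In is in period 5, group 13; Sn is in period 5, group 14; Te is in period 5, group 16; I is in period 5, group 17.
Electron affinity generally becomes more exothermic across a period toward the halogens and less exothermic down a group.
All lie in period 5, so electron affinity increases left to right.
So from highest to lowest: I > Te > Sn > In > Sr.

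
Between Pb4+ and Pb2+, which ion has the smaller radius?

Pb4+

Both ions have Z = 82 protons, but Pb4+ has lost more electrons, so its remaining electrons feel a larger effective nuclear charge per electron and are pulled in more tightly.
Higher positive charge → smaller ion, so Pb2+ > Pb4+.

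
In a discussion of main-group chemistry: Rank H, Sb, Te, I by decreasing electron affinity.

H is in period 1, group 1; Sb is in period 5, group 15; Te is in period 5, group 16; I is in period 5, group 17.
EA tends to increase across a period and decrease down a group, though the pattern is less regular than for IE or radius.
These span different periods and groups, so the two trends combine.
Sb > H: the two effects oppose for this pair; the across-period effect wins (103 vs 73 kJ/mol).
Te > Sb: both are in period 5; the period trend gives Te the larger value.
I > Te: I lies to the right of Te in period 5, so the across-period effect alone puts I higher.
Tabulated electron affinity (kJ/mol): H 73, Sb 103, Te 190, I 295.
So from highest to lowest: I > Te > Sb > H.

I > Te > Sb > H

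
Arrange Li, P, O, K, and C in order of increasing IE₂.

Consider each +1 ion: Li⁺ is the bare [He] core; P⁺ still has 4 valence electrons; O⁺ still has 5 valence electrons; K⁺ is the bare [Ar] core; C⁺ still has 3 valence electrons.
Usually core removal costs more than valence removal, but here the competition is close: a tightly held n=2 valence electron can cost more to remove than an n=3 core electron, so the actual values have to decide it.
Valence configurations: P⁺ [Ne]3s²3p², O⁺ [He]2s²2p³, C⁺ [He]2s²2p¹.
Approximate IE_2 values (kJ/mol): Li 7298, P 1907, O 3388, K 3052, C 2353.
So the second ionization energies run P < C < K < O < Li.

P < C < K < O < Li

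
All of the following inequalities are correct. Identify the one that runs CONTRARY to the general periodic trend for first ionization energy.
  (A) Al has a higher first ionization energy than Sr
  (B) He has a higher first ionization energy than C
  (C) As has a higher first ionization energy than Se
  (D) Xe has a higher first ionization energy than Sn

The general trend: first ionization energy increases across a period and decreases down a group.
(A) Al (period 3, group 13) vs Sr (period 5, group 2): the stated order agrees with the simple trend.
(B) He (period 1, group 18) vs C (period 2, group 14): the stated order agrees with the simple trend.
(C) As (period 4, group 15) vs Se (period 4, group 16): the stated order contradicts the simple trend.
(D) Xe (period 5, group 18) vs Sn (period 5, group 14): the stated order agrees with the simple trend.
The exception is (C): Se (4p⁴) ionizes more easily than half-filled As (4p³).

(C)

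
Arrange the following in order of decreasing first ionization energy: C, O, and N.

C is in period 2, group 14; N is in period 2, group 15; O is in period 2, group 16.
Across a period the outer electron is held more tightly (higher IE₁); down a group it sits in a higher shell, more shielded, and comes off more easily.
All lie in period 2; the across-period trend (first ionization energy increases left to right) applies, with the exception below.
Note the exception: N has a higher first ionization energy than O, contrary to the simple trend — pairing an electron in O's 2p⁴ costs repulsion energy, so O ionizes more easily than half-filled N (2p³).
Approximate values (kJ/mol): C 1086, N 1402, O 1314.
So from highest to lowest: N > O > C.

N > O > C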